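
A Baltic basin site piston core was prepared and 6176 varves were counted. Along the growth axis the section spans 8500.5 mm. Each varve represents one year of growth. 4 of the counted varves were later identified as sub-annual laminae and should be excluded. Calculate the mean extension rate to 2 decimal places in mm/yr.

Correcting the raw count gives 6176 − 4 = 6172 true varves.
Mean rate = 8500.5 mm / 6172 years ≈ 1.38 mm/yr.

1.38 mm/yr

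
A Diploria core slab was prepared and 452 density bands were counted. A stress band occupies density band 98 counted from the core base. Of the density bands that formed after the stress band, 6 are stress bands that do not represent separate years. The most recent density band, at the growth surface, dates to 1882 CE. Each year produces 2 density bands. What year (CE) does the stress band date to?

452 − 98 = 354 density bands lie beyond the stress band toward the growth surface.
354 − 6 false = 348 true density bands after the stress band.
With 2 density bands per year, 348 / 2 = 174 years.
Counting back 174 years from 1882 CE places the stress band in 1882 − 174 = 1708 CE.

1708 CE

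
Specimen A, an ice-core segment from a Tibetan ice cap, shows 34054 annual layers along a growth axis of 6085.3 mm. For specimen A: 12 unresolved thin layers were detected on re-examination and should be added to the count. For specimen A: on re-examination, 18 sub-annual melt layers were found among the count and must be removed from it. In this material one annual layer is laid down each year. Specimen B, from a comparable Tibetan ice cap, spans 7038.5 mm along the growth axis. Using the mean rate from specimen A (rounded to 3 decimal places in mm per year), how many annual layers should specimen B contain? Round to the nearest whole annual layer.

Specimen A: correcting the raw count gives 34054 − 18 + 12 = 34048 true annual layers.
A: Extension rate ≈ 6085.3 / 34048 = 0.179 mm/year.
For B, 7038.5 / 0.179 = 39321.23 years ≈ 39321 annual layers.

39321 annual layers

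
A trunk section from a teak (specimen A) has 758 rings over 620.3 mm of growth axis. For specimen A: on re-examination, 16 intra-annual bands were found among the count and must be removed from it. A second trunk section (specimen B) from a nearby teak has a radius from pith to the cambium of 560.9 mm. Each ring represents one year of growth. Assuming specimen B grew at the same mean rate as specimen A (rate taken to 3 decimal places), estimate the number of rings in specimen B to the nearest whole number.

Specimen A: true ring count = 758 − 16 = 742.
A: 620.3 mm over 742 years gives 620.3 / 742 ≈ 0.836 mm per year.
For B, 560.9 / 0.836 = 670.93 years ≈ 671 rings.

671 rings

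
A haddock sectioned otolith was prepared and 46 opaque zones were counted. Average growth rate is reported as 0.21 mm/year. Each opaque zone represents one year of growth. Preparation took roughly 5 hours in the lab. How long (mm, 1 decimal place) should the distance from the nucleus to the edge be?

46 years of growth are recorded.
46 years at 0.21 mm/year gives 0.21 × 46 = 9.7 mm.

9.7 mm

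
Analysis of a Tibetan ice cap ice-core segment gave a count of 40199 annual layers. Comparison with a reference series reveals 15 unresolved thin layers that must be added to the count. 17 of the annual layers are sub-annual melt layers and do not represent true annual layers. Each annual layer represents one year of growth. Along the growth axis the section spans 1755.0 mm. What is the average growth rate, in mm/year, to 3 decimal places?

True annual layer count = 40199 − 17 + 15 = 40197.
1755.0 mm over 40197 years gives 1755.0 / 40197 ≈ 0.044 mm/year.

0.044 mm/year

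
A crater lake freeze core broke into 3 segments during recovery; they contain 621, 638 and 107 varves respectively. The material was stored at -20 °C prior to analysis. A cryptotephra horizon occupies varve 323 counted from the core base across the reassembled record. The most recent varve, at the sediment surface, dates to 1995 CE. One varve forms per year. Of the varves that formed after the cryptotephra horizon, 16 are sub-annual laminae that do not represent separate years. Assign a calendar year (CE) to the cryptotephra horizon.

968 CE

Total varves = 621 + 638 + 107 = 1366.
The cryptotephra horizon sits at varve 323 from the core base, so 1366 − 323 = 1043 varves formed after it.
Removing the 16 false varves leaves 1043 − 16 = 1027 true varves beyond the cryptotephra horizon.
The varve at the sediment surface is 1995 CE, so the cryptotephra horizon dates to 1995 − 1027 = 968 CE.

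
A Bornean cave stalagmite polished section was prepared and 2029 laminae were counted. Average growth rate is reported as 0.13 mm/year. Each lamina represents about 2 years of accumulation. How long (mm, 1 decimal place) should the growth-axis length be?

527.5 mm

2029 laminae at 2 years each span 2029 × 2 = 4058 years.
Length ≈ 0.13 × 4058 = 527.5 mm.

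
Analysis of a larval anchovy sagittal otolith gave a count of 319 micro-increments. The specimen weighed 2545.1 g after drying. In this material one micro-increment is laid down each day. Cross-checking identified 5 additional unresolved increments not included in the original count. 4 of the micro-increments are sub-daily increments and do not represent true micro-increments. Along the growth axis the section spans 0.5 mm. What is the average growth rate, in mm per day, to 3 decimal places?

0.002 mm per day

After corrections the count is 319 − 4 + 5 = 320 micro-increments.
Extension rate ≈ 0.5 / 320 = 0.002 mm per day.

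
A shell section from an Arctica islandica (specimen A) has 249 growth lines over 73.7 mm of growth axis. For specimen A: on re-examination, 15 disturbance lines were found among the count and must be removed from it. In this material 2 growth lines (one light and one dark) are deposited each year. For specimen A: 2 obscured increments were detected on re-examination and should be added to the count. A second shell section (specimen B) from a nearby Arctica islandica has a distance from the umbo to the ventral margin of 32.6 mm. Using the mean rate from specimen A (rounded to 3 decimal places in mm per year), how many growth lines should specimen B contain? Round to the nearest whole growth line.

104 growth lines

Specimen A: adjusted count: 249 − 15 + 2 = 236 growth lines.
Specimen A: 236 growth lines at 2 per year is 236 / 2 = 118 years.
A: Mean rate = 73.7 mm / 118 years ≈ 0.625 mm/yr.
For B, 32.6 / 0.625 = 52.16 years; at 2 growth lines per year that is 52.16 × 2 ≈ 104 growth lines.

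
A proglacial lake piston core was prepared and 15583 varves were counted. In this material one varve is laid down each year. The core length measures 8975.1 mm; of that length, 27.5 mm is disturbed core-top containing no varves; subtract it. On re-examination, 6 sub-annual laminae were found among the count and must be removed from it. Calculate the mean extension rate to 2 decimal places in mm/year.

0.57 mm/year

Adjusted count: 15583 − 6 = 15577 varves.
Net length = 8975.1 − 27.5 = 8947.6 mm.
Mean rate = 8947.6 mm / 15577 years ≈ 0.57 mm/year.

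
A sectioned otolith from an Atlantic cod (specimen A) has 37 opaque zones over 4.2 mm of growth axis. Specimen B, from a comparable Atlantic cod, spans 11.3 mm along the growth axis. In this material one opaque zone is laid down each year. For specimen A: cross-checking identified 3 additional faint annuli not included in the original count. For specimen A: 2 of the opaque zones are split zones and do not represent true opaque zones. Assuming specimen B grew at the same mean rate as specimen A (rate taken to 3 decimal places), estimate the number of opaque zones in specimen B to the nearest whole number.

102 opaque zones

Specimen A: true opaque zone count = 37 − 2 + 3 = 38.
A: Extension rate ≈ 4.2 / 38 = 0.111 mm/year.
B spans 11.3 / 0.111 = 101.80 years ≈ 102 opaque zones.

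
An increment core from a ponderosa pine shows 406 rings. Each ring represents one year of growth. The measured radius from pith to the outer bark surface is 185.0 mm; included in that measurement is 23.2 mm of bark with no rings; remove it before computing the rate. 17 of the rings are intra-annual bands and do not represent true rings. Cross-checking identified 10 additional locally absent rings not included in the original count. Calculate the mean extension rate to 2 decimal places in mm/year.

0.41 mm/year

After corrections the count is 406 − 17 + 10 = 399 rings.
Removing the 23.2 mm offcut leaves 185.0 − 23.2 = 161.8 mm.
161.8 mm over 399 years gives 161.8 / 399 ≈ 0.41 mm/year.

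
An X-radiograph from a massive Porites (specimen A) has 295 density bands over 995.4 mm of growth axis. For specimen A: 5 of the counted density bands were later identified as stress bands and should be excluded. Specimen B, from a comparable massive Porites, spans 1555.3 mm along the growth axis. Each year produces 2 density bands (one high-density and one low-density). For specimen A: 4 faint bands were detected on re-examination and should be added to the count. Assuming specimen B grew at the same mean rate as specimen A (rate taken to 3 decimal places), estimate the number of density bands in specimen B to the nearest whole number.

459 density bands

Specimen A: true density band count = 295 − 5 + 4 = 294.
Specimen A: with 2 density bands per year, 294 / 2 = 147 years.
A: Extension rate ≈ 995.4 / 147 = 6.771 mm/year.
For B, 1555.3 / 6.771 = 229.70 years; at 2 density bands per year that is 229.70 × 2 ≈ 459 density bands.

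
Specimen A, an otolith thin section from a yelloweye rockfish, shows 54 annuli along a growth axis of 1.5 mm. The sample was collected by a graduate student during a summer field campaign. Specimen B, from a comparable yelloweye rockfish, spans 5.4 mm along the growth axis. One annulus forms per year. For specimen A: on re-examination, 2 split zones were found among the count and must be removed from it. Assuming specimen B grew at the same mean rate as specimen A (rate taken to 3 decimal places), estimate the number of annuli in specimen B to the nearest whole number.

186 annuli

Specimen A: after corrections the count is 54 − 2 = 52 annuli.
A: Mean rate = 1.5 mm / 52 years ≈ 0.029 mm/year.
For B, 5.4 / 0.029 = 186.21 years ≈ 186 annuli.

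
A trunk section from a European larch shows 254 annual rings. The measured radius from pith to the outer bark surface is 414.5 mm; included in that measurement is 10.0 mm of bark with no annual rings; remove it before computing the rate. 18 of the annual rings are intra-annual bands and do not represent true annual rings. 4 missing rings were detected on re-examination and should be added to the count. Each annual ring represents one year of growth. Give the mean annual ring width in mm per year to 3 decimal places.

Correcting the raw count gives 254 − 18 + 4 = 240 true annual rings.
Net length = 414.5 − 10.0 = 404.5 mm.
404.5 mm over 240 years gives 404.5 / 240 ≈ 1.685 mm per year.

1.685 mm per year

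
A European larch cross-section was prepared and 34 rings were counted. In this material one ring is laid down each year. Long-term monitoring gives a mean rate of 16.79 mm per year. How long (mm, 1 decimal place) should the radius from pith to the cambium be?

570.9 mm

The record spans 34 years at 16.79 mm per year.
Predicted length = 16.79 mm/year × 34 years = 570.9 mm.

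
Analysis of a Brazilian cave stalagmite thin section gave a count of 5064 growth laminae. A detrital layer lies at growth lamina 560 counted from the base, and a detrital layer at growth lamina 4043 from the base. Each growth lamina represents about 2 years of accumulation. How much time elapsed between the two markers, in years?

The two markers are separated by 4043 − 560 = 3483 growth laminae.
3483 growth laminae at 2 years each span 3483 × 2 = 6966 years.

6966 years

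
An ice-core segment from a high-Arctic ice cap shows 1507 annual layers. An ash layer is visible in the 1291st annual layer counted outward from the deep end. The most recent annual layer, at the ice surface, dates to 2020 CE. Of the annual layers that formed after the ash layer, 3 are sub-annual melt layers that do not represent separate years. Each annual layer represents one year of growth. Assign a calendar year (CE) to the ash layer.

1807 CE

1507 − 1291 = 216 annual layers lie beyond the ash layer toward the ice surface.
216 − 3 false = 213 true annual layers after the ash layer.
The annual layer at the ice surface is 2020 CE, so the ash layer dates to 2020 − 213 = 1807 CE.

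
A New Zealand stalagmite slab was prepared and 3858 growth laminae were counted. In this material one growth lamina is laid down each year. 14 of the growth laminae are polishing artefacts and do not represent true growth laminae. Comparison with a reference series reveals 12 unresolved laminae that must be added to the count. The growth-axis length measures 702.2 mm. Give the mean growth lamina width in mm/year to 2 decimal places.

0.18 mm/year

Correcting the raw count gives 3858 − 14 + 12 = 3856 true growth laminae.
Extension rate ≈ 702.2 / 3856 = 0.18 mm/year.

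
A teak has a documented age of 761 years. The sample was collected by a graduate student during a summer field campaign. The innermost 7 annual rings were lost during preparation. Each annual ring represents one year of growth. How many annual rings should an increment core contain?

754 annual rings

At one annual ring per year, 761 years correspond to 761 annual rings.
Less the 7 uncaptured annual rings: 761 − 7 = 754.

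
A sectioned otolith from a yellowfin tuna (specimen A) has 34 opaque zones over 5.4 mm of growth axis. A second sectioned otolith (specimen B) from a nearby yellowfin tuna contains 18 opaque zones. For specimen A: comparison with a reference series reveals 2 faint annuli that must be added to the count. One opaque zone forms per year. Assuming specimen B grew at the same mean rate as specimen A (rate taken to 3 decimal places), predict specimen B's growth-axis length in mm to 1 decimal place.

2.7 mm

Specimen A: correcting the raw count gives 34 + 2 = 36 true opaque zones.
A: Extension rate ≈ 5.4 / 36 = 0.150 mm/yr.
For B, 0.150 mm/year × 18 years = 2.7 mm.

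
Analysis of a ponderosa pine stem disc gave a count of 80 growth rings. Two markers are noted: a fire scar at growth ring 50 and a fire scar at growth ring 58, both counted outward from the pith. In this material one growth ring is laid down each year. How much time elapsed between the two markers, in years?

The two markers are separated by 58 − 50 = 8 growth rings.
At one growth ring per year, 8 years elapsed between them.

8 years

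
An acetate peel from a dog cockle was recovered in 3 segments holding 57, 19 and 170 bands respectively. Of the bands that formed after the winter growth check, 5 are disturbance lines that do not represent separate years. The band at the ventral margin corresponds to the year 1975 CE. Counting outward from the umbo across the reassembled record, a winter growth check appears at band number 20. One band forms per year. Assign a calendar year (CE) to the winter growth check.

Total bands = 57 + 19 + 170 = 246.
Between band 20 and the ventral margin there are 246 − 20 = 226 bands.
Removing the 5 false bands leaves 226 − 5 = 221 true bands beyond the winter growth check.
The band at the ventral margin is 1975 CE, so the winter growth check dates to 1975 − 221 = 1754 CE.

1754 CE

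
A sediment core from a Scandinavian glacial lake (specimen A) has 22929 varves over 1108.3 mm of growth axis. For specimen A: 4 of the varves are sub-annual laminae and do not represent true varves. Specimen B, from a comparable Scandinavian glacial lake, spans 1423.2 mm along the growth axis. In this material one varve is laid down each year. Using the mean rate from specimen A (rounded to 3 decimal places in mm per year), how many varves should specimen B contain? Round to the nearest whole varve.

29650 varves

Specimen A: true varve count = 22929 − 4 = 22925.
A: Mean rate = 1108.3 mm / 22925 years ≈ 0.048 mm per year.
B spans 1423.2 / 0.048 = 29650.00 years ≈ 29650 varves.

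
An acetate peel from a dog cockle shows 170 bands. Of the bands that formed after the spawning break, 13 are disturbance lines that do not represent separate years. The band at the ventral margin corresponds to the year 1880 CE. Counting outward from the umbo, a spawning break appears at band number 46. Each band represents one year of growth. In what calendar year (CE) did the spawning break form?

1769 CE

170 − 46 = 124 bands lie beyond the spawning break toward the ventral margin.
Removing the 13 false bands leaves 124 − 13 = 111 true bands beyond the spawning break.
The band at the ventral margin is 1880 CE, so the spawning break dates to 1880 − 111 = 1769 CE.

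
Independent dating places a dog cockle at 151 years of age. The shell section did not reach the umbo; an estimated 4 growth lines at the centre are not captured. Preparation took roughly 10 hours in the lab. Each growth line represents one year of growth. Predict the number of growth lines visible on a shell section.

At one growth line per year, 151 years correspond to 151 growth lines.
151 − 4 missed = 147 growth lines expected in the prepared section.

147 growth lines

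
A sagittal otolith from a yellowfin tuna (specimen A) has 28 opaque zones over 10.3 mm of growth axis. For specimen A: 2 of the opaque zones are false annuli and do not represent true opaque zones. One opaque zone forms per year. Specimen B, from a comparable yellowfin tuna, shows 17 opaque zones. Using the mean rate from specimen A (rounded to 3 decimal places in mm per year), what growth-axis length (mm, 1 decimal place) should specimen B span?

Specimen A: after corrections the count is 28 − 2 = 26 opaque zones.
A: 10.3 mm over 26 years gives 10.3 / 26 ≈ 0.396 mm/yr.
B's length ≈ 0.396 × 17 = 6.7 mm.

6.7 mm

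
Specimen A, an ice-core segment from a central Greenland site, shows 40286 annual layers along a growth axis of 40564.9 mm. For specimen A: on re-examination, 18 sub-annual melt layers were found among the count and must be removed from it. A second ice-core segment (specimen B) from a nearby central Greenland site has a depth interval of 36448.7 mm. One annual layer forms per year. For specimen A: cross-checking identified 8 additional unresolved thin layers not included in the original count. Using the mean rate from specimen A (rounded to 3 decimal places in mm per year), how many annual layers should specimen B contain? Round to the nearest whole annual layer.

Specimen A: true annual layer count = 40286 − 18 + 8 = 40276.
A: 40564.9 mm over 40276 years gives 40564.9 / 40276 ≈ 1.007 mm per year.
Specimen B: 36448.7 mm / 1.007 mm per year = 36195.33 years ≈ 36195 annual layers.

36195 annual layers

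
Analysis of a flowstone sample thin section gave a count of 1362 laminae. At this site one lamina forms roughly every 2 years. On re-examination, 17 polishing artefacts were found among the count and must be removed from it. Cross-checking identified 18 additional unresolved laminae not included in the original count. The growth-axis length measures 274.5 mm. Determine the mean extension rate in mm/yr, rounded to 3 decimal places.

0.101 mm/yr

Correcting the raw count gives 1362 − 17 + 18 = 1363 true laminae.
Multiplying by 2 years per lamina: 1363 × 2 = 2726 years.
Extension rate ≈ 274.5 / 2726 = 0.101 mm/yr.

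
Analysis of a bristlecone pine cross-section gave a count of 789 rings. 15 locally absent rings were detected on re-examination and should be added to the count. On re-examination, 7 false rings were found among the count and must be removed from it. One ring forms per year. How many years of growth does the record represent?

797 years

After corrections the count is 789 − 7 + 15 = 797 rings.
One ring per year makes the duration 797 years.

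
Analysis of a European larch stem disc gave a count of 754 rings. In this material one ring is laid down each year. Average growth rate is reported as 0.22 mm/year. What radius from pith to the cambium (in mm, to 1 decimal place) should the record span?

165.9 mm

The record spans 754 years at 0.22 mm per year.
754 years at 0.22 mm/year gives 0.22 × 754 = 165.9 mm.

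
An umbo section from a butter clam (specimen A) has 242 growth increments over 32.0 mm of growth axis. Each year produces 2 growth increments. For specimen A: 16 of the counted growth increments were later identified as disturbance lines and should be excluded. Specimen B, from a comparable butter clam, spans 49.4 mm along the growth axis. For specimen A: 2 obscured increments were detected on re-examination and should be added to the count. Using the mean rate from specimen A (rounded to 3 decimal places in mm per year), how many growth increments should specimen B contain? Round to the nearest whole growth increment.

Specimen A: adjusted count: 242 − 16 + 2 = 228 growth increments.
Specimen A: with 2 growth increments per year, 228 / 2 = 114 years.
A: Mean rate = 32.0 mm / 114 years ≈ 0.281 mm per year.
B spans 49.4 / 0.281 = 175.80 years; at 2 growth increments per year that is 175.80 × 2 ≈ 352 growth increments.

352 growth increments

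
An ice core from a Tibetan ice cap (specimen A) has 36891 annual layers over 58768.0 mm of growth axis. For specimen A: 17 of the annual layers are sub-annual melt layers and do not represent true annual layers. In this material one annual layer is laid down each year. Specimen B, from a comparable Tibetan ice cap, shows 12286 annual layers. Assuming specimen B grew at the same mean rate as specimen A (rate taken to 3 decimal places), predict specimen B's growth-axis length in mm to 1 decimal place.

19583.9 mm

Specimen A: true annual layer count = 36891 − 17 = 36874.
A: Mean rate = 58768.0 mm / 36874 years ≈ 1.594 mm per year.
For B, 1.594 mm/year × 12286 years = 19583.9 mm.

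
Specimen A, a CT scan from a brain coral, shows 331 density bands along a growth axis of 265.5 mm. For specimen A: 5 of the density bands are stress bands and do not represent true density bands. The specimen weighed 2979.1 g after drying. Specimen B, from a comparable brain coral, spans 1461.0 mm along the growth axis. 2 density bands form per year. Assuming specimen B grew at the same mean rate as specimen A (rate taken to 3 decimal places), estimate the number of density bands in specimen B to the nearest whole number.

1794 density bands

Specimen A: adjusted count: 331 − 5 = 326 density bands.
Specimen A: 326 density bands at 2 per year is 326 / 2 = 163 years.
A: Extension rate ≈ 265.5 / 163 = 1.629 mm/year.
For B, 1461.0 / 1.629 = 896.87 years; at 2 density bands per year that is 896.87 × 2 ≈ 1794 density bands.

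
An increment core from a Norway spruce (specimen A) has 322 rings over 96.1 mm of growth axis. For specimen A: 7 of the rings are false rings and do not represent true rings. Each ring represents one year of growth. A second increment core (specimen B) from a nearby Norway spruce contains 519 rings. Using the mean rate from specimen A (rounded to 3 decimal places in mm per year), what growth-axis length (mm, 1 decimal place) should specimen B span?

158.3 mm

Specimen A: correcting the raw count gives 322 − 7 = 315 true rings.
A: Mean rate = 96.1 mm / 315 years ≈ 0.305 mm/year.
For B, 0.305 mm/year × 519 years = 158.3 mm.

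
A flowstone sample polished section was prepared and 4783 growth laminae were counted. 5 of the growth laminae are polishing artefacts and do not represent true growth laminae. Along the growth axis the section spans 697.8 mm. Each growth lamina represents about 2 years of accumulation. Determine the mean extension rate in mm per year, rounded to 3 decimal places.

Correcting the raw count gives 4783 − 5 = 4778 true growth laminae.
4778 growth laminae at 2 years each span 4778 × 2 = 9556 years.
697.8 mm over 9556 years gives 697.8 / 9556 ≈ 0.073 mm per year.

0.073 mm per year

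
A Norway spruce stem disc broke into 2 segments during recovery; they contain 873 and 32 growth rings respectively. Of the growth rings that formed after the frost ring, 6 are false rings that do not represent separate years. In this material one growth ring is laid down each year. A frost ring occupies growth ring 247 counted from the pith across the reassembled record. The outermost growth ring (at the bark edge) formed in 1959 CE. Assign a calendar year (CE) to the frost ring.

Total growth rings = 873 + 32 = 905.
905 − 247 = 658 growth rings lie beyond the frost ring toward the bark edge.
658 − 6 false = 652 true growth rings after the frost ring.
Counting back 652 years from 1959 CE places the frost ring in 1959 − 652 = 1307 CE.

1307 CE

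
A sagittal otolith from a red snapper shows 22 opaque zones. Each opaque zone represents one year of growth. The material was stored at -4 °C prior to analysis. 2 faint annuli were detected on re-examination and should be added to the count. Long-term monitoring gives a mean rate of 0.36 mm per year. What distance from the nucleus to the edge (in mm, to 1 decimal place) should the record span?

8.6 mm

Adjusted count: 22 + 2 = 24 opaque zones.
24 years at 0.36 mm/year gives 0.36 × 24 = 8.6 mm.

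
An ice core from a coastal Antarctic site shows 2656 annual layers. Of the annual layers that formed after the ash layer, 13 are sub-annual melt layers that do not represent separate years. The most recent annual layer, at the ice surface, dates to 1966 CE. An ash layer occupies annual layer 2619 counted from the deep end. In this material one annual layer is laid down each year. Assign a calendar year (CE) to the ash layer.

The ash layer sits at annual layer 2619 from the deep end, so 2656 − 2619 = 37 annual layers formed after it.
37 − 13 false = 24 true annual layers after the ash layer.
The annual layer at the ice surface is 1966 CE, so the ash layer dates to 1966 − 24 = 1942 CE.

1942 CE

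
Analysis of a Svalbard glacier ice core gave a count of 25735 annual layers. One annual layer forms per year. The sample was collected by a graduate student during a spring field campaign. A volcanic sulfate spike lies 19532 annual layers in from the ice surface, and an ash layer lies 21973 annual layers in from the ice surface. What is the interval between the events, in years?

2441 years

Separation: 21973 − 19532 = 2441 annual layers.
One annual layer per year makes the interval 2441 years.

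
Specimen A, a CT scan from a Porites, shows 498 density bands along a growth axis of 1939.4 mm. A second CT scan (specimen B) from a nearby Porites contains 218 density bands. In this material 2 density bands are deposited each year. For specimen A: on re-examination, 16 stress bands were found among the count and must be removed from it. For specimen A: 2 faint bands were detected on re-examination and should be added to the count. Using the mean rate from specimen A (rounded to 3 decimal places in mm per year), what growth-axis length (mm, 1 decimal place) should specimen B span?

873.5 mm

Specimen A: correcting the raw count gives 498 − 16 + 2 = 484 true density bands.
Specimen A: dividing by 2 density bands per year: 484 / 2 = 242 years.
A: Extension rate ≈ 1939.4 / 242 = 8.014 mm/yr.
Specimen B: with 2 density bands per year, 218 / 2 = 109 years. Length of B = 8.014 × 109 = 873.5 mm.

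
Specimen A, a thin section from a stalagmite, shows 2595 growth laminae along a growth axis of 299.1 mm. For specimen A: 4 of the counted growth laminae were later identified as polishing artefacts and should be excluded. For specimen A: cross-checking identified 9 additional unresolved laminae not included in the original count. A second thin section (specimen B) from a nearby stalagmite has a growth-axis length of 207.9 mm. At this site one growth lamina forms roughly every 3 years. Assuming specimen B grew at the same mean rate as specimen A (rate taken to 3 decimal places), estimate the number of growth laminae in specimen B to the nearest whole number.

1824 growth laminae

Specimen A: true growth lamina count = 2595 − 4 + 9 = 2600.
Specimen A: at 3 years per growth lamina, 2600 × 3 = 7800 years.
A: 299.1 mm over 7800 years gives 299.1 / 7800 ≈ 0.038 mm/yr.
B spans 207.9 / 0.038 = 5471.05 years; at 3 years per growth lamina that is 5471.05 / 3 ≈ 1824 growth laminae.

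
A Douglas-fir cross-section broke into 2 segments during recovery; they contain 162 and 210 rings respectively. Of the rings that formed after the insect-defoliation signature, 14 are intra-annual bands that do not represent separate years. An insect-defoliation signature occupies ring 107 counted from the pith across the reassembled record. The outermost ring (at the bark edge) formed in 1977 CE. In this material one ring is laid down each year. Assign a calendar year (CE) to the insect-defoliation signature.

Total rings = 162 + 210 = 372.
372 − 107 = 265 rings lie beyond the insect-defoliation signature toward the bark edge.
Excluding 14 false rings: 265 − 14 = 251.
Counting back 251 years from 1977 CE places the insect-defoliation signature in 1977 − 251 = 1726 CE.

1726 CE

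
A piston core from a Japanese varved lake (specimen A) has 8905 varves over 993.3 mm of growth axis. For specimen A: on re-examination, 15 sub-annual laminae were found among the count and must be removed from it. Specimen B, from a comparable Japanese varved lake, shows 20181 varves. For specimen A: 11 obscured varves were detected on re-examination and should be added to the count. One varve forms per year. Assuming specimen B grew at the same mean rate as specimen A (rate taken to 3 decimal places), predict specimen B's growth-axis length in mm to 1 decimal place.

2260.3 mm

Specimen A: after corrections the count is 8905 − 15 + 11 = 8901 varves.
A: 993.3 mm over 8901 years gives 993.3 / 8901 ≈ 0.112 mm/yr.
Length of B = 0.112 × 20181 = 2260.3 mm.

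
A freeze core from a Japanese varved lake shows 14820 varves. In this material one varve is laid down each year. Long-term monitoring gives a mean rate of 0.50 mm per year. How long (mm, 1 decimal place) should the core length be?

7410.0 mm

14820 years of growth are recorded.
14820 years at 0.50 mm/year gives 0.50 × 14820 = 7410.0 mm.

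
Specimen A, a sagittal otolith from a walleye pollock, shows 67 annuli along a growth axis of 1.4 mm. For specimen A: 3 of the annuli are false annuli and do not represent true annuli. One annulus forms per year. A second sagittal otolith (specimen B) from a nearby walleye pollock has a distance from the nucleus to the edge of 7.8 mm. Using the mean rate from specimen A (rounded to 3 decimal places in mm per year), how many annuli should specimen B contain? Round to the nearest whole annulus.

Specimen A: adjusted count: 67 − 3 = 64 annuli.
A: Mean rate = 1.4 mm / 64 years ≈ 0.022 mm/year.
B spans 7.8 / 0.022 = 354.55 years ≈ 355 annuli.

355 annuli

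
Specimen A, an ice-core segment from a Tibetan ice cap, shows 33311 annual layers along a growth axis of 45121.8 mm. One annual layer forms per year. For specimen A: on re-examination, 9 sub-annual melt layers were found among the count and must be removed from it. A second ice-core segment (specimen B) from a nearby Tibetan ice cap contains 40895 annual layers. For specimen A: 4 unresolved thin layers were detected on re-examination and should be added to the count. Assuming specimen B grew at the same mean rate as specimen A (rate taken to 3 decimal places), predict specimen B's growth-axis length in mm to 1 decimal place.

Specimen A: true annual layer count = 33311 − 9 + 4 = 33306.
A: Extension rate ≈ 45121.8 / 33306 = 1.355 mm/yr.
For B, 1.355 mm/year × 40895 years = 55412.7 mm.

55412.7 mm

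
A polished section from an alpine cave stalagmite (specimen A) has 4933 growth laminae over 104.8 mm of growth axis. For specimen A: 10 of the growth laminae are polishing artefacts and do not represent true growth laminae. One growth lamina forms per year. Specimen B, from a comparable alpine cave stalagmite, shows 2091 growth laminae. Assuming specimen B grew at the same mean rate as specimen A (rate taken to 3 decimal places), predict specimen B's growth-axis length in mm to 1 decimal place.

43.9 mm

Specimen A: correcting the raw count gives 4933 − 10 = 4923 true growth laminae.
A: Extension rate ≈ 104.8 / 4923 = 0.021 mm/yr.
Length of B = 0.021 × 2091 = 43.9 mm.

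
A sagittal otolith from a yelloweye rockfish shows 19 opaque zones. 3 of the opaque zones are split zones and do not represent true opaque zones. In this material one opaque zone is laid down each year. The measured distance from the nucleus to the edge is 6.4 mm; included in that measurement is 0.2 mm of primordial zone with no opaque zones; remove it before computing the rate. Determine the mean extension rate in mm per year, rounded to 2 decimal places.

True opaque zone count = 19 − 3 = 16.
Net length = 6.4 − 0.2 = 6.2 mm.
Mean rate = 6.2 mm / 16 years ≈ 0.39 mm per year.

0.39 mm per year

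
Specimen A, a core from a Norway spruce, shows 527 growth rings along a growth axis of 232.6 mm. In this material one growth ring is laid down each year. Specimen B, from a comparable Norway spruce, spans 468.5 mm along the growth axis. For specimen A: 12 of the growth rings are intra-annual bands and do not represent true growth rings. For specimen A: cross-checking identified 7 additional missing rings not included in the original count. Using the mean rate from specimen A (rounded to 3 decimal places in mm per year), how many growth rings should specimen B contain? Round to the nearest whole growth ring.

1050 growth rings

Specimen A: after corrections the count is 527 − 12 + 7 = 522 growth rings.
A: 232.6 mm over 522 years gives 232.6 / 522 ≈ 0.446 mm/year.
Specimen B: 468.5 mm / 0.446 mm per year = 1050.45 years ≈ 1050 growth rings.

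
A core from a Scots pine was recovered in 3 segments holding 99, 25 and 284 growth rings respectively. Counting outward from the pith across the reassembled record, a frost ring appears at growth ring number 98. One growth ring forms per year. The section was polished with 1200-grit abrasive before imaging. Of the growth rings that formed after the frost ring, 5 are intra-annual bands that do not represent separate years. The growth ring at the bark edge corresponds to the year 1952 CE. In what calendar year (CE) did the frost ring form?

Total growth rings = 99 + 25 + 284 = 408.
The frost ring sits at growth ring 98 from the pith, so 408 − 98 = 310 growth rings formed after it.
310 − 5 false = 305 true growth rings after the frost ring.
The growth ring at the bark edge is 1952 CE, so the frost ring dates to 1952 − 305 = 1647 CE.

1647 CE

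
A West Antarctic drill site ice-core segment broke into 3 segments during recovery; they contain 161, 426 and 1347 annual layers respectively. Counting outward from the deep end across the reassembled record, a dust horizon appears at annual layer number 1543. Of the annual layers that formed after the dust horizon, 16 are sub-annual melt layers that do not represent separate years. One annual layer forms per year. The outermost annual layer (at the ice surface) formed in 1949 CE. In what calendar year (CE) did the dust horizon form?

Total annual layers = 161 + 426 + 1347 = 1934.
Between annual layer 1543 and the ice surface there are 1934 − 1543 = 391 annual layers.
Removing the 16 false annual layers leaves 391 − 16 = 375 true annual layers beyond the dust horizon.
The annual layer at the ice surface is 1949 CE, so the dust horizon dates to 1949 − 375 = 1574 CE.

1574 CE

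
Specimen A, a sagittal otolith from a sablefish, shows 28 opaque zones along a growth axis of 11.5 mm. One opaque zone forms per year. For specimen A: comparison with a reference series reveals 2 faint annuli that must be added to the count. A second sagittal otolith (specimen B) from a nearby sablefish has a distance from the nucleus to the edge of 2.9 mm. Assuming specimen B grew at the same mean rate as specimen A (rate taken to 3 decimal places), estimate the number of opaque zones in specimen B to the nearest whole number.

Specimen A: true opaque zone count = 28 + 2 = 30.
A: 11.5 mm over 30 years gives 11.5 / 30 ≈ 0.383 mm/yr.
Specimen B: 2.9 mm / 0.383 mm per year = 7.57 years ≈ 8 opaque zones.

8 opaque zones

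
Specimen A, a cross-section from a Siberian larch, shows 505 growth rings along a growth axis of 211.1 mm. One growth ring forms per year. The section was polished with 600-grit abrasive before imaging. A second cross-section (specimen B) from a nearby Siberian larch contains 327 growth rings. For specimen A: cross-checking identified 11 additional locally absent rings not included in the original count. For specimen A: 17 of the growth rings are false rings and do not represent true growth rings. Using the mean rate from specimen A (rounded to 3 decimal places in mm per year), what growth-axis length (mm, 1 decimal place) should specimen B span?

Specimen A: correcting the raw count gives 505 − 17 + 11 = 499 true growth rings.
A: 211.1 mm over 499 years gives 211.1 / 499 ≈ 0.423 mm/year.
Length of B = 0.423 × 327 = 138.3 mm.

138.3 mm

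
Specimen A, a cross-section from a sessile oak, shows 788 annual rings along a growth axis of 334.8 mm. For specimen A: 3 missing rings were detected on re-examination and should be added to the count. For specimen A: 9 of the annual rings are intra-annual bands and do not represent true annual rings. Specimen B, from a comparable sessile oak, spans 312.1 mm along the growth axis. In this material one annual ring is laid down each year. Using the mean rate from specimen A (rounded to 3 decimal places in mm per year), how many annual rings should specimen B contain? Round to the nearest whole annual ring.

729 annual rings

Specimen A: adjusted count: 788 − 9 + 3 = 782 annual rings.
A: Extension rate ≈ 334.8 / 782 = 0.428 mm/yr.
B spans 312.1 / 0.428 = 729.21 years ≈ 729 annual rings.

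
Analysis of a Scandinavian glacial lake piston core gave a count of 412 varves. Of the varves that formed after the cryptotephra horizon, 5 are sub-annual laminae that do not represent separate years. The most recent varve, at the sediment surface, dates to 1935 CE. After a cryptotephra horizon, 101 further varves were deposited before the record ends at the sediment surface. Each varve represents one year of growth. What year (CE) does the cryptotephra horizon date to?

1839 CE

There are 101 varves younger than the cryptotephra horizon.
Removing the 5 false varves leaves 101 − 5 = 96 true varves beyond the cryptotephra horizon.
Counting back 96 years from 1935 CE places the cryptotephra horizon in 1935 − 96 = 1839 CE.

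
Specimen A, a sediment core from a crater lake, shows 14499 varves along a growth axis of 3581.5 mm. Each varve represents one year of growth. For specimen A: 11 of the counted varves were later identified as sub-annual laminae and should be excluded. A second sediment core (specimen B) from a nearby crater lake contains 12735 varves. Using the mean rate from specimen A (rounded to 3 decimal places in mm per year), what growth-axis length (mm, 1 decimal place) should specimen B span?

Specimen A: after corrections the count is 14499 − 11 = 14488 varves.
A: 3581.5 mm over 14488 years gives 3581.5 / 14488 ≈ 0.247 mm/yr.
Length of B = 0.247 × 12735 = 3145.5 mm.

3145.5 mm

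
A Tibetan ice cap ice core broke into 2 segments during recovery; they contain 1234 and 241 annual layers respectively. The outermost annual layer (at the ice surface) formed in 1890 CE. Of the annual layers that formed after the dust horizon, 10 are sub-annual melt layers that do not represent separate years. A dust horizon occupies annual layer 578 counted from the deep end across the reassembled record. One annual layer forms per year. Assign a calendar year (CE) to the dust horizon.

1003 CE

Total annual layers = 1234 + 241 = 1475.
The dust horizon sits at annual layer 578 from the deep end, so 1475 − 578 = 897 annual layers formed after it.
897 − 10 false = 887 true annual layers after the dust horizon.
1890 − 887 = 1003 CE.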